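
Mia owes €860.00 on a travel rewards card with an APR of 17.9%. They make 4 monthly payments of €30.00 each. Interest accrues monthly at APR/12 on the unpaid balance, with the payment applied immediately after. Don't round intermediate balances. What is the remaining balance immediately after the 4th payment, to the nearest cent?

€789.76

Monthly rate r = 17.9%/12 = 1.49167% = 0.0149167.
Each month: B ← B·(1+r) − €30.00.
Month 1: interest €12.83; balance after payment €842.83.
Month 2: interest €12.57; balance after payment €825.40.
Month 3: interest €12.31; balance after payment €807.71.
Month 4: interest €12.05; balance after payment €789.76.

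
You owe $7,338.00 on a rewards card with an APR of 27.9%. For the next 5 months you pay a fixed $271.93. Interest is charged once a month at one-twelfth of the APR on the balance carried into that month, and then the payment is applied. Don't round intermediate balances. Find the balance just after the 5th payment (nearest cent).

$6,807.28

Monthly rate r = 27.9%/12 = 2.325% = 0.02325.
Each month: B ← B·(1+r) − $271.93.
Month 1: interest $170.61; balance after payment $7,236.68.
Month 2: interest $168.25; balance after payment $7,133.00.
Month 3: interest $165.84; balance after payment $7,026.91.
Month 4: interest $163.38; balance after payment $6,918.36.
Month 5: interest $160.85; balance after payment $6,807.28.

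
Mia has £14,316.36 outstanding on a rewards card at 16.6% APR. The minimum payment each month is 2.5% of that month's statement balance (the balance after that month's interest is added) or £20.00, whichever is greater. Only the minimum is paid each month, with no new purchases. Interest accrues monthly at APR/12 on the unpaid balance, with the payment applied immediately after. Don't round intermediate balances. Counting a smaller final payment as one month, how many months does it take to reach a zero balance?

Monthly rate r = 16.6%/12 = 1.38333% = 0.0138333.
While 2.5% of the post-interest balance exceeds £20.00, each month B ← (B·(1+r))·(1 − 0.025), i.e. B shrinks by the factor (1+r)·0.975 = 0.98849.
This holds for months 1–251. Entering month 252 the balance is £782.71; 2.5% of the post-interest balance is now below £20.00, so the flat £20.00 minimum applies from here.
From month 252 a fixed £20.00 at rate r clears £782.71 in 57 more payments. Total: 251 + 57 = 308 months.

308 months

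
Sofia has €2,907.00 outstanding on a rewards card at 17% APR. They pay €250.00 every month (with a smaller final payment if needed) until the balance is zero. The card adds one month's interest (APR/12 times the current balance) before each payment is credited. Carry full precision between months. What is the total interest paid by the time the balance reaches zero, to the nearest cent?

Monthly rate r = 17%/12 = 1.41667% = 0.0141667.
Payoff takes n = ⌈−ln(1 − rB₀/P)/ln(1+r)⌉ = ⌈12.796⌉ = 13 payments; the last is €199.21.
Total paid = 12·€250.00 + €199.21 = €3,199.21.
Total interest = total paid − principal = €3,199.21 − €2,907.00 = €292.21.

€292.21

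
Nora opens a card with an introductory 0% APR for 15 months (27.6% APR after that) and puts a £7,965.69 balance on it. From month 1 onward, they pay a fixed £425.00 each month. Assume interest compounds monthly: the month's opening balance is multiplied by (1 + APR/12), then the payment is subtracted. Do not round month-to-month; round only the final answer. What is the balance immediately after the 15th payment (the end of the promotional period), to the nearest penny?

£1,590.69

Promo months 1–15 at r₀ = 0%/12 = 0; months 16+ at r₁ = 27.6%/12 = 0.023.
After month 15 (no interest yet): B = £7,965.69 − 15·£425.00 = £1,590.69.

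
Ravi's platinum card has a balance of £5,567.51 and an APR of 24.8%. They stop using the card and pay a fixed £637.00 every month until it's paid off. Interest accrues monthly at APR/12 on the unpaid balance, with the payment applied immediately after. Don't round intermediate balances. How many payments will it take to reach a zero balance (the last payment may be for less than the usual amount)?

10 months

Monthly rate r = 24.8%/12 = 2.06667% = 0.0206667.
Recurrence: B ← B·(1+r) − £637.00.
Month 1: interest £115.06; balance after payment £5,045.57.
Month 2: interest £104.28; balance after payment £4,512.85.
Closed form: n = −ln(1 − rB₀/P)/ln(1+r) = −ln(0.81937)/ln(1.02067) ≈ 9.739, so the balance reaches zero during payment 10.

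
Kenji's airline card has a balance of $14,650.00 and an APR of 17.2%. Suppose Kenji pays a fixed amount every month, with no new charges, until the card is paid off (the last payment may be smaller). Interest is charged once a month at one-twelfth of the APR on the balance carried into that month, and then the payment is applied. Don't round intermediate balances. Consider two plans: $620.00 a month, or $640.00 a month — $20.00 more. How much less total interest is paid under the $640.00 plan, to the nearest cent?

Monthly rate r = 17.2%/12 = 1.43333% = 0.0143333.
At $620.00/mo: n = ⌈−ln(1 − rB₀/P)/ln(1+r)⌉ = 30 payments (last $35.34); total interest = total paid − $14,650.00 = $3,365.34.
At $640.00/mo: 28 payments (last $602.47); total interest $3,232.47.
Interest saved = $3,365.34 − $3,232.47 = $132.87.

$132.87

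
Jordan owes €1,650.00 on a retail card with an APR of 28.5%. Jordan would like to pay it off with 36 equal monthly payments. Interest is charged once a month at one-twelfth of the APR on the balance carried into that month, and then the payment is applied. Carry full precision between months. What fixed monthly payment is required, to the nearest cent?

€68.70

Monthly rate r = 28.5%/12 = 2.375% = 0.02375.
Level-payment amortization: P = B₀·r / (1 − (1+r)^(−n)) = 1650.00·0.02375 / (1 − 1.02375^(−36)).
Denominator 1 − (1+r)^(−36) = 0.570444713.
P = 39.1875 / 0.570444713 ≈ 68.70.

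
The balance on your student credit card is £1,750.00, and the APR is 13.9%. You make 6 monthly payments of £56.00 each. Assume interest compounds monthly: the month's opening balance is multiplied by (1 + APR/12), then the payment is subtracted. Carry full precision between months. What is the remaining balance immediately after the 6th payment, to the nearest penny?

Monthly rate r = 13.9%/12 = 1.15833% = 0.0115833.
Each month: B ← B·(1+r) − £56.00.
Month 1: interest £20.27; balance after payment £1,714.27.
Month 2: interest £19.86; balance after payment £1,678.13.
Month 3: interest £19.44; balance after payment £1,641.57.
Month 4: interest £19.01; balance after payment £1,604.58.
Month 5: interest £18.59; balance after payment £1,567.17.
Month 6: interest £18.15; balance after payment £1,529.32.

£1,529.32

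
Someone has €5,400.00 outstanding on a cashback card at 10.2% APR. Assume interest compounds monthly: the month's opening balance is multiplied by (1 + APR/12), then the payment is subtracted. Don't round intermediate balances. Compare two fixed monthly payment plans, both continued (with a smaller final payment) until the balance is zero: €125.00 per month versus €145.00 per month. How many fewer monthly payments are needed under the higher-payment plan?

Monthly rate r = 10.2%/12 = 0.85% = 0.0085.
At €125.00/mo: n = ⌈−ln(1 − rB₀/P)/ln(1+r)⌉ = 55 payments (last €8.02); total interest = total paid − €5,400.00 = €1,358.02.
At €145.00/mo: 45 payments (last €140.24); total interest €1,120.24.
Payments saved = 55 − 45 = 10.

10 fewer payments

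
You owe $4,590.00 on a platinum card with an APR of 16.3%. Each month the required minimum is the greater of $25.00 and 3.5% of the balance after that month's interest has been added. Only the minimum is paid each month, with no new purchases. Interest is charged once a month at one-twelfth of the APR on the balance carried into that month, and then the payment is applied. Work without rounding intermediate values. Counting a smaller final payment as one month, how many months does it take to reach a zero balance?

Monthly rate r = 16.3%/12 = 1.35833% = 0.0135833.
While 3.5% of the post-interest balance exceeds $25.00, each month B ← (B·(1+r))·(1 − 0.035), i.e. B shrinks by the factor (1+r)·0.965 = 0.97811.
This holds for months 1–85. Entering month 86 the balance is $699.34; 3.5% of the post-interest balance is now below $25.00, so the flat $25.00 minimum applies from here.
From month 86 a fixed $25.00 at rate r clears $699.34 in 36 more payments. Total: 85 + 36 = 121 months.

121 months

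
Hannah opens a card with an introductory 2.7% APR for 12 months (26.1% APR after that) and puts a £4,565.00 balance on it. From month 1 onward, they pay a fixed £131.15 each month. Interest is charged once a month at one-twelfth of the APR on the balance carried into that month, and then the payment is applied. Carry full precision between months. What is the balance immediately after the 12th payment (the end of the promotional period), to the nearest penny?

Promo months 1–12 at r₀ = 2.7%/12 = 0.00225; months 13+ at r₁ = 26.1%/12 = 0.02175.
After month 12: iterate B ← B·(1+r₀) − £131.15 for 12 months → £3,096.37.

£3,096.37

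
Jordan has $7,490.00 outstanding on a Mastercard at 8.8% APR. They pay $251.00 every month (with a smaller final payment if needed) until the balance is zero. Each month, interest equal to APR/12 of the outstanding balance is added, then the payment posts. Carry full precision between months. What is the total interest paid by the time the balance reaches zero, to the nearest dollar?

$994

Monthly rate r = 8.8%/12 = 0.733333% = 0.00733333.
Payoff takes n = ⌈−ln(1 − rB₀/P)/ln(1+r)⌉ = ⌈33.800⌉ = 34 payments; the last is $201.01.
Total paid = 33·$251.00 + $201.01 = $8,484.01.
Total interest = total paid − principal = $8,484.01 − $7,490.00 = $994.01.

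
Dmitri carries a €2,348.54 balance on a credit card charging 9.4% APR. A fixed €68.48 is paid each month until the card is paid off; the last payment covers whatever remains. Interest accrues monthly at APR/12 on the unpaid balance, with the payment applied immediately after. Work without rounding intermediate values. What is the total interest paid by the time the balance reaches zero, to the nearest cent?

Monthly rate r = 9.4%/12 = 0.783333% = 0.00783333.
Payoff takes n = ⌈−ln(1 − rB₀/P)/ln(1+r)⌉ = ⌈40.096⌉ = 41 payments; the last is €6.57.
Total paid = 40·€68.48 + €6.57 = €2,745.77.
Total interest = total paid − principal = €2,745.77 − €2,348.54 = €397.23.

€397.23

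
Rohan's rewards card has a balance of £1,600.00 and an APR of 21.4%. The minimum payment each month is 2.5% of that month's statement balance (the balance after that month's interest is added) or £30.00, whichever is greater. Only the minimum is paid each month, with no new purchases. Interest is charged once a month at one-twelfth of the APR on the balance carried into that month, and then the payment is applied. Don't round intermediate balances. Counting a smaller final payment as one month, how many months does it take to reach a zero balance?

109 months

Monthly rate r = 21.4%/12 = 1.78333% = 0.0178333.
While 2.5% of the post-interest balance exceeds £30.00, each month B ← (B·(1+r))·(1 − 0.025), i.e. B shrinks by the factor (1+r)·0.975 = 0.99239.
This holds for months 1–40. Entering month 41 the balance is £1,178.61; 2.5% of the post-interest balance is now below £30.00, so the flat £30.00 minimum applies from here.
From month 41 a fixed £30.00 at rate r clears £1,178.61 in 69 more payments. Total: 40 + 69 = 109 months.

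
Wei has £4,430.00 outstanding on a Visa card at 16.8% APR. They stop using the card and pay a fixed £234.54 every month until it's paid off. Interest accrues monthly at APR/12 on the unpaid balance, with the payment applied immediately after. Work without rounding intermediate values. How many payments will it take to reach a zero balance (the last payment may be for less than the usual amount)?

23 months

Monthly rate r = 16.8%/12 = 1.4% = 0.014.
Recurrence: B ← B·(1+r) − £234.54.
Month 1: interest £62.02; balance after payment £4,257.48.
Month 2: interest £59.60; balance after payment £4,082.54.
Closed form: n = −ln(1 − rB₀/P)/ln(1+r) = −ln(0.73557)/ln(1.014) ≈ 22.090, so the balance reaches zero during payment 23.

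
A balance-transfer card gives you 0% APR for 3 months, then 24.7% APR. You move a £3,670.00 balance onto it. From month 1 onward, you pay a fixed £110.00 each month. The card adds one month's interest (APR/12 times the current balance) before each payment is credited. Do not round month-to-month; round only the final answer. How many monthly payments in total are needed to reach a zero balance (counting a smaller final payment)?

Promo months 1–3 at r₀ = 0%/12 = 0; months 4+ at r₁ = 24.7%/12 = 0.0205833.
After month 3 (no interest yet): B = £3,670.00 − 3·£110.00 = £3,340.00.
Then at r₁ with £110.00/mo: n₂ = −ln(1 − r₁·B/P)/ln(1+r₁) ≈ 48.14 → 49 more payments.

52 payments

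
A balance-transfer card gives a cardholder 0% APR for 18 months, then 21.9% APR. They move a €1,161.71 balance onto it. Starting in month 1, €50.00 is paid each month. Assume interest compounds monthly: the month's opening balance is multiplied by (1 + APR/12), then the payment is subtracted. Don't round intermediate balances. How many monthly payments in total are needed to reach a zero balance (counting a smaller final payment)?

24 payments

Promo months 1–18 at r₀ = 0%/12 = 0; months 19+ at r₁ = 21.9%/12 = 0.01825.
After month 18 (no interest yet): B = €1,161.71 − 18·€50.00 = €261.71.
Then at r₁ with €50.00/mo: n₂ = −ln(1 − r₁·B/P)/ln(1+r₁) ≈ 5.55 → 6 more payments.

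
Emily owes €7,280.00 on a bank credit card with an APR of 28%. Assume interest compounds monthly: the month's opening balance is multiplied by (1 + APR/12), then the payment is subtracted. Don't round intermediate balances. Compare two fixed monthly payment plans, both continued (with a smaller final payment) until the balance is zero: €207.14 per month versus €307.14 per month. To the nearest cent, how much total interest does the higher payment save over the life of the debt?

Monthly rate r = 28%/12 = 2.33333% = 0.0233333.
At €207.14/mo: n = ⌈−ln(1 − rB₀/P)/ln(1+r)⌉ = 75 payments (last €74.97); total interest = total paid − €7,280.00 = €8,123.33.
At €307.14/mo: 35 payments (last €281.38); total interest €3,444.14.
Interest saved = €8,123.33 − €3,444.14 = €4,679.19.

€4,679.19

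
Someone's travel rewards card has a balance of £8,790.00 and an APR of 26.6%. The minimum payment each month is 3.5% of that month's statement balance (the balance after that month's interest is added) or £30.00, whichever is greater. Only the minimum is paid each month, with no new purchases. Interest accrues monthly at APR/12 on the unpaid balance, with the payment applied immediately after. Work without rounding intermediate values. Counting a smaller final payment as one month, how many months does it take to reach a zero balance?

216 months

Monthly rate r = 26.6%/12 = 2.21667% = 0.0221667.
While 3.5% of the post-interest balance exceeds £30.00, each month B ← (B·(1+r))·(1 − 0.035), i.e. B shrinks by the factor (1+r)·0.965 = 0.98639.
This holds for months 1–172. Entering month 173 the balance is £832.57; 3.5% of the post-interest balance is now below £30.00, so the flat £30.00 minimum applies from here.
From month 173 a fixed £30.00 at rate r clears £832.57 in 44 more payments. Total: 172 + 44 = 216 months.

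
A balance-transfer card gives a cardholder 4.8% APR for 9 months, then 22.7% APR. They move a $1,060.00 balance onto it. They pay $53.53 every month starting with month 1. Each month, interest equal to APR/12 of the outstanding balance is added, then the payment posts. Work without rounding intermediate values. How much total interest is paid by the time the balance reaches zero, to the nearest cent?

$114.33

Promo months 1–9 at r₀ = 4.8%/12 = 0.004; months 10+ at r₁ = 22.7%/12 = 0.0189167.
After month 9: iterate B ← B·(1+r₀) − $53.53 for 9 months → $609.23.
Then at r₁ with $53.53/mo: n₂ = −ln(1 − r₁·B/P)/ln(1+r₁) ≈ 12.94 → 13 more payments.
Total paid = 21·$53.53 + $50.20 = $1,174.33; interest = $1,174.33 − $1,060.00 = $114.33.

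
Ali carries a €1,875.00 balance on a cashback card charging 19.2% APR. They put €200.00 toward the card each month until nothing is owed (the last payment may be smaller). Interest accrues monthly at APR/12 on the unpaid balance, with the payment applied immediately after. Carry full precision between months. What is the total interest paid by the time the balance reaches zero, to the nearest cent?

€172.98

Monthly rate r = 19.2%/12 = 1.6% = 0.016.
Payoff takes n = ⌈−ln(1 − rB₀/P)/ln(1+r)⌉ = ⌈10.238⌉ = 11 payments; the last is €47.98.
Total paid = 10·€200.00 + €47.98 = €2,047.98.
Total interest = total paid − principal = €2,047.98 − €1,875.00 = €172.98.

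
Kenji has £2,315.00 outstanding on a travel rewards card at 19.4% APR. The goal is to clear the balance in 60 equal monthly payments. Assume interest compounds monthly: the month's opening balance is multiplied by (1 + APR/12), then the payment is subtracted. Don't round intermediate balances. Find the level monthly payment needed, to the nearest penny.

£60.56

Monthly rate r = 19.4%/12 = 1.61667% = 0.0161667.
Level-payment amortization: P = B₀·r / (1 − (1+r)^(−n)) = 2315.00·0.0161667 / (1 − 1.01617^(−60)).
Denominator 1 − (1+r)^(−60) = 0.617964851.
P = 37.4258 / 0.617964851 ≈ 60.56.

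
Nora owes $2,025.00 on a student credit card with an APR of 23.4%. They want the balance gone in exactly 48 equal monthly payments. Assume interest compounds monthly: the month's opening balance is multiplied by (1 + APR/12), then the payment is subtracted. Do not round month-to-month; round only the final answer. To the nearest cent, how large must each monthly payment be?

Monthly rate r = 23.4%/12 = 1.95% = 0.0195.
Level-payment amortization: P = B₀·r / (1 − (1+r)^(−n)) = 2025.00·0.0195 / (1 − 1.0195^(−48)).
Denominator 1 − (1+r)^(−48) = 0.604257262.
P = 39.4875 / 0.604257262 ≈ 65.35.

$65.35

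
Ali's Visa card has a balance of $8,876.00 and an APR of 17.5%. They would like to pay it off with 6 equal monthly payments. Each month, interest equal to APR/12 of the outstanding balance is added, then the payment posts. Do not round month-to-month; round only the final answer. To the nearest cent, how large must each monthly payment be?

Monthly rate r = 17.5%/12 = 1.45833% = 0.0145833.
Level-payment amortization: P = B₀·r / (1 − (1+r)^(−n)) = 8876.00·0.0145833 / (1 − 1.01458^(−6)).
Denominator 1 − (1+r)^(−6) = 0.0832020005.
P = 129.442 / 0.0832020005 ≈ 1555.75.

$1,555.75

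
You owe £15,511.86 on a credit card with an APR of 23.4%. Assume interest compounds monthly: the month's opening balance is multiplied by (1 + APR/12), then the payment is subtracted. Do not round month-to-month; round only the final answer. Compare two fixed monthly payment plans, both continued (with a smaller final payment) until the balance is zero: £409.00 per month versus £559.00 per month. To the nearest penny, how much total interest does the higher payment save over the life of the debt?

£5,945.86

Monthly rate r = 23.4%/12 = 1.95% = 0.0195.
At £409.00/mo: n = ⌈−ln(1 − rB₀/P)/ln(1+r)⌉ = 70 payments (last £272.91); total interest = total paid − £15,511.86 = £12,982.05.
At £559.00/mo: 41 payments (last £188.05); total interest £7,036.19.
Interest saved = £12,982.05 − £7,036.19 = £5,945.86.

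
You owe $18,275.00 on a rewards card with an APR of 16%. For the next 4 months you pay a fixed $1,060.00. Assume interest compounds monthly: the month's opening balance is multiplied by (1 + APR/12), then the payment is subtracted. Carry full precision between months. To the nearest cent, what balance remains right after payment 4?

Monthly rate r = 16%/12 = 1.33333% = 0.0133333.
Each month: B ← B·(1+r) − $1,060.00.
Month 1: interest $243.67; balance after payment $17,458.67.
Month 2: interest $232.78; balance after payment $16,631.45.
Month 3: interest $221.75; balance after payment $15,793.20.
Month 4: interest $210.58; balance after payment $14,943.78.

$14,943.78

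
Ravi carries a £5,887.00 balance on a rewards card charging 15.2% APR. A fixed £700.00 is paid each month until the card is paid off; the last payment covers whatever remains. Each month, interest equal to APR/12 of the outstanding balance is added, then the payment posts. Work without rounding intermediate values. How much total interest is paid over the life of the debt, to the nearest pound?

Monthly rate r = 15.2%/12 = 1.26667% = 0.0126667.
Payoff takes n = ⌈−ln(1 − rB₀/P)/ln(1+r)⌉ = ⌈8.949⌉ = 9 payments; the last is £664.33.
Total paid = 8·£700.00 + £664.33 = £6,264.33.
Total interest = total paid − principal = £6,264.33 − £5,887.00 = £377.33.

£377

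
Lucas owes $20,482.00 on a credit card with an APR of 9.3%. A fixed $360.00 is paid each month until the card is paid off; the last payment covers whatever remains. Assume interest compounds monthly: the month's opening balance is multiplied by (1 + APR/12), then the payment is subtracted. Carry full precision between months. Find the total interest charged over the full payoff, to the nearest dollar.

Monthly rate r = 9.3%/12 = 0.775% = 0.00775.
Payoff takes n = ⌈−ln(1 − rB₀/P)/ln(1+r)⌉ = ⌈75.321⌉ = 76 payments; the last is $115.71.
Total paid = 75·$360.00 + $115.71 = $27,115.71.
Total interest = total paid − principal = $27,115.71 − $20,482.00 = $6,633.71.

$6,634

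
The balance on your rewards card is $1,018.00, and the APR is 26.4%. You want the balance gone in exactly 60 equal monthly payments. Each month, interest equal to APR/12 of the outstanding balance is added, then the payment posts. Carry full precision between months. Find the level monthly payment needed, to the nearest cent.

Monthly rate r = 26.4%/12 = 2.2% = 0.022.
Level-payment amortization: P = B₀·r / (1 − (1+r)^(−n)) = 1018.00·0.022 / (1 − 1.022^(−60)).
Denominator 1 − (1+r)^(−60) = 0.729014376.
P = 22.396 / 0.729014376 ≈ 30.72.

$30.72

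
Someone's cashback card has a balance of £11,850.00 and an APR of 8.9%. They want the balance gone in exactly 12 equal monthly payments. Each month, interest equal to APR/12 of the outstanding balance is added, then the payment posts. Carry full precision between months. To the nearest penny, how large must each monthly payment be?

£1,035.75

Monthly rate r = 8.9%/12 = 0.741667% = 0.00741667.
Level-payment amortization: P = B₀·r / (1 − (1+r)^(−n)) = 11850.00·0.00741667 / (1 − 1.00742^(−12)).
Denominator 1 − (1+r)^(−12) = 0.0848539246.
P = 87.8875 / 0.0848539246 ≈ 1035.75.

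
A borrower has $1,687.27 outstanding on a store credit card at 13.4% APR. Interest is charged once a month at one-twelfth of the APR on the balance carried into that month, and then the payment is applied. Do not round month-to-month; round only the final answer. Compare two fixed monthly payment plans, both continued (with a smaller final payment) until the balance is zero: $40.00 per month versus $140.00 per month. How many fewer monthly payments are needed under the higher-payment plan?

44 fewer payments

Monthly rate r = 13.4%/12 = 1.11667% = 0.0111667.
At $40.00/mo: n = ⌈−ln(1 − rB₀/P)/ln(1+r)⌉ = 58 payments (last $13.92); total interest = total paid − $1,687.27 = $606.65.
At $140.00/mo: 14 payments (last $2.26); total interest $134.99.
Payments saved = 58 − 14 = 44.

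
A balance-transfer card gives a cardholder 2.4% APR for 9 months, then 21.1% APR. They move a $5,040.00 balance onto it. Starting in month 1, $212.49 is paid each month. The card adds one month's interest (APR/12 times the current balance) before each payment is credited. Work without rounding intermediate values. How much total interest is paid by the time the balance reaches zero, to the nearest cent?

Promo months 1–9 at r₀ = 2.4%/12 = 0.002; months 10+ at r₁ = 21.1%/12 = 0.0175833.
After month 9: iterate B ← B·(1+r₀) − $212.49 for 9 months → $3,203.67.
Then at r₁ with $212.49/mo: n₂ = −ln(1 − r₁·B/P)/ln(1+r₁) ≈ 17.67 → 18 more payments.
Total paid = 26·$212.49 + $143.07 = $5,667.81; interest = $5,667.81 − $5,040.00 = $627.81.

$627.81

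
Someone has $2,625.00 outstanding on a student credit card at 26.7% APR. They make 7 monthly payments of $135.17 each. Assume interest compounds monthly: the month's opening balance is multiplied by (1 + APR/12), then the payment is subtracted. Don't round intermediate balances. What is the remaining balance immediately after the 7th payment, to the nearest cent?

Monthly rate r = 26.7%/12 = 2.225% = 0.02225.
Each month: B ← B·(1+r) − $135.17.
Month 1: interest $58.41; balance after payment $2,548.24.
Month 2: interest $56.70; balance after payment $2,469.76.
Month 3: interest $54.95; balance after payment $2,389.55.
Month 4: interest $53.17; balance after payment $2,307.54.
Month 5: interest $51.34; balance after payment $2,223.72.
Month 6: interest $49.48; balance after payment $2,138.02.
Month 7: interest $47.57; balance after payment $2,050.43.

$2,050.43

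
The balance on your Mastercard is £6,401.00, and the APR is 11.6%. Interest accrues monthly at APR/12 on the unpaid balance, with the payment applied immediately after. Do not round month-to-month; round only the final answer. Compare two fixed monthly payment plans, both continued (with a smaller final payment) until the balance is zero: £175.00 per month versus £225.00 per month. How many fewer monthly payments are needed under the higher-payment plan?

Monthly rate r = 11.6%/12 = 0.966667% = 0.00966667.
At £175.00/mo: n = ⌈−ln(1 − rB₀/P)/ln(1+r)⌉ = 46 payments (last £61.92); total interest = total paid − £6,401.00 = £1,535.92.
At £225.00/mo: 34 payments (last £96.71); total interest £1,120.71.
Payments saved = 46 − 34 = 12.

12 fewer payments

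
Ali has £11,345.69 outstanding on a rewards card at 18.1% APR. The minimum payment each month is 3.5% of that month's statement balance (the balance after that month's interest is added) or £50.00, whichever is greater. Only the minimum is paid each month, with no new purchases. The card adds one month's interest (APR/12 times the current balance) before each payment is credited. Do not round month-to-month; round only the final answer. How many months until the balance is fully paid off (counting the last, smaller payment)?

138 months

Monthly rate r = 18.1%/12 = 1.50833% = 0.0150833.
While 3.5% of the post-interest balance exceeds £50.00, each month B ← (B·(1+r))·(1 − 0.035), i.e. B shrinks by the factor (1+r)·0.965 = 0.97956.
This holds for months 1–102. Entering month 103 the balance is £1,379.72; 3.5% of the post-interest balance is now below £50.00, so the flat £50.00 minimum applies from here.
From month 103 a fixed £50.00 at rate r clears £1,379.72 in 36 more payments. Total: 102 + 36 = 138 months.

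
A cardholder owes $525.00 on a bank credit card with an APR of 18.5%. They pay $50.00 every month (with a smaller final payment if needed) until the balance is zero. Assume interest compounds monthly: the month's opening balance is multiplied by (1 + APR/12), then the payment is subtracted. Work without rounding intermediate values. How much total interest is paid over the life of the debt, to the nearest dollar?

$52

Monthly rate r = 18.5%/12 = 1.54167% = 0.0154167.
Payoff takes n = ⌈−ln(1 − rB₀/P)/ln(1+r)⌉ = ⌈11.542⌉ = 12 payments; the last is $27.22.
Total paid = 11·$50.00 + $27.22 = $577.22.
Total interest = total paid − principal = $577.22 − $525.00 = $52.22.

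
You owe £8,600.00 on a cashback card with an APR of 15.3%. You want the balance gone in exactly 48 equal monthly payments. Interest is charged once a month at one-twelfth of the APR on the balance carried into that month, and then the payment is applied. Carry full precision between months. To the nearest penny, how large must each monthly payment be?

£240.65

Monthly rate r = 15.3%/12 = 1.275% = 0.01275.
Level-payment amortization: P = B₀·r / (1 − (1+r)^(−n)) = 8600.00·0.01275 / (1 − 1.01275^(−48)).
Denominator 1 − (1+r)^(−48) = 0.455632848.
P = 109.65 / 0.455632848 ≈ 240.65.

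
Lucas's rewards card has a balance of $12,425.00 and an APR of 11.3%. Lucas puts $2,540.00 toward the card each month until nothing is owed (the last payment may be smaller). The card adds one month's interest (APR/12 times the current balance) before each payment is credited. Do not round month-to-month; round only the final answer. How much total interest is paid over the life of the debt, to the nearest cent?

$355.44

Monthly rate r = 11.3%/12 = 0.941667% = 0.00941667.
Payoff takes n = ⌈−ln(1 − rB₀/P)/ln(1+r)⌉ = ⌈5.032⌉ = 6 payments; the last is $80.44.
Total paid = 5·$2,540.00 + $80.44 = $12,780.44.
Total interest = total paid − principal = $12,780.44 − $12,425.00 = $355.44.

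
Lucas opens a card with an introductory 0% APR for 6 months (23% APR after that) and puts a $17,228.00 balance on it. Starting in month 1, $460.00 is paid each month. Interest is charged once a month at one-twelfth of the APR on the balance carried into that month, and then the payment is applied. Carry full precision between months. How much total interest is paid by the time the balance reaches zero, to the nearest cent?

Promo months 1–6 at r₀ = 0%/12 = 0; months 7+ at r₁ = 23%/12 = 0.0191667.
After month 6 (no interest yet): B = $17,228.00 − 6·$460.00 = $14,468.00.
Then at r₁ with $460.00/mo: n₂ = −ln(1 − r₁·B/P)/ln(1+r₁) ≈ 48.64 → 49 more payments.
Total paid = 54·$460.00 + $294.30 = $25,134.30; interest = $25,134.30 − $17,228.00 = $7,906.30.

$7,906.30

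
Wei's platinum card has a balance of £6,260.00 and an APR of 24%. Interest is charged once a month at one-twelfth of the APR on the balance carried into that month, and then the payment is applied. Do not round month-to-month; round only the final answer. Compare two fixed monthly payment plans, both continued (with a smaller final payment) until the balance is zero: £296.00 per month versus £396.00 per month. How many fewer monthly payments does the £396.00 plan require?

Monthly rate r = 24%/12 = 2% = 0.02.
At £296.00/mo: n = ⌈−ln(1 − rB₀/P)/ln(1+r)⌉ = 28 payments (last £227.65); total interest = total paid − £6,260.00 = £1,959.65.
At £396.00/mo: 20 payments (last £76.27); total interest £1,340.27.
Payments saved = 28 − 20 = 8.

8 fewer payments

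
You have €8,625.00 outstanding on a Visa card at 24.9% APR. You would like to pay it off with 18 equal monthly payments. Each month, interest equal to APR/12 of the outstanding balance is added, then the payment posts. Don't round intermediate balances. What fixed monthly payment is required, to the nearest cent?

Monthly rate r = 24.9%/12 = 2.075% = 0.02075.
Level-payment amortization: P = B₀·r / (1 − (1+r)^(−n)) = 8625.00·0.02075 / (1 − 1.02075^(−18)).
Denominator 1 − (1+r)^(−18) = 0.309043025.
P = 178.969 / 0.309043025 ≈ 579.11.

€579.11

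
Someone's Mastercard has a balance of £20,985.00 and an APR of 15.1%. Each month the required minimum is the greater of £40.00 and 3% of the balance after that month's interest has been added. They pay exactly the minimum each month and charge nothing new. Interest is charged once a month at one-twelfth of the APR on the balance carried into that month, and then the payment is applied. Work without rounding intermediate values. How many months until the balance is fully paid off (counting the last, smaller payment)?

197 months

Monthly rate r = 15.1%/12 = 1.25833% = 0.0125833.
While 3% of the post-interest balance exceeds £40.00, each month B ← (B·(1+r))·(1 − 0.03), i.e. B shrinks by the factor (1+r)·0.97 = 0.98221.
This holds for months 1–155. Entering month 156 the balance is £1,298.07; 3% of the post-interest balance is now below £40.00, so the flat £40.00 minimum applies from here.
From month 156 a fixed £40.00 at rate r clears £1,298.07 in 42 more payments. Total: 155 + 42 = 197 months.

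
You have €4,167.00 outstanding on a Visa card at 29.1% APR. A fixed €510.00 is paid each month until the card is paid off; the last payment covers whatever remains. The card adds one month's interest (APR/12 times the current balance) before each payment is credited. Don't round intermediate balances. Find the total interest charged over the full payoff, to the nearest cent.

€534.11

Monthly rate r = 29.1%/12 = 2.425% = 0.02425.
Payoff takes n = ⌈−ln(1 − rB₀/P)/ln(1+r)⌉ = ⌈9.216⌉ = 10 payments; the last is €111.11.
Total paid = 9·€510.00 + €111.11 = €4,701.11.
Total interest = total paid − principal = €4,701.11 − €4,167.00 = €534.11.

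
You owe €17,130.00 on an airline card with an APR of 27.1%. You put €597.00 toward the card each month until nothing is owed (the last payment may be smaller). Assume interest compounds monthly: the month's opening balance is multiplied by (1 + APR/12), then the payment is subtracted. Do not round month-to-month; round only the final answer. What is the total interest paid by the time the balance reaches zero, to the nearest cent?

Monthly rate r = 27.1%/12 = 2.25833% = 0.0225833.
Payoff takes n = ⌈−ln(1 − rB₀/P)/ln(1+r)⌉ = ⌈46.754⌉ = 47 payments; the last is €451.16.
Total paid = 46·€597.00 + €451.16 = €27,913.16.
Total interest = total paid − principal = €27,913.16 − €17,130.00 = €10,783.16.

€10,783.16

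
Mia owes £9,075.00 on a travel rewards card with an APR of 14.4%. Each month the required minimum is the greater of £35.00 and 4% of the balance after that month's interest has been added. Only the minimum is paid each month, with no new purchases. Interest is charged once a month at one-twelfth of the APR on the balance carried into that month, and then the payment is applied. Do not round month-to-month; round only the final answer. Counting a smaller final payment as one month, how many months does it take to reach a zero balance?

Monthly rate r = 14.4%/12 = 1.2% = 0.012.
While 4% of the post-interest balance exceeds £35.00, each month B ← (B·(1+r))·(1 − 0.04), i.e. B shrinks by the factor (1+r)·0.96 = 0.97152.
This holds for months 1–82. Entering month 83 the balance is £848.96; 4% of the post-interest balance is now below £35.00, so the flat £35.00 minimum applies from here.
From month 83 a fixed £35.00 at rate r clears £848.96 in 29 more payments. Total: 82 + 29 = 111 months.

111 months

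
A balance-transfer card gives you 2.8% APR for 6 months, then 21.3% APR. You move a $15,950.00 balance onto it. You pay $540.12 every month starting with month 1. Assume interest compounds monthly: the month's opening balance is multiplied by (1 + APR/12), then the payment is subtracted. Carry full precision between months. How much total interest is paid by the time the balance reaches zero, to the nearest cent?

$4,249.25

Promo months 1–6 at r₀ = 2.8%/12 = 0.00233333; months 7+ at r₁ = 21.3%/12 = 0.01775.
After month 6: iterate B ← B·(1+r₀) − $540.12 for 6 months → $12,914.92.
Then at r₁ with $540.12/mo: n₂ = −ln(1 − r₁·B/P)/ln(1+r₁) ≈ 31.40 → 32 more payments.
Total paid = 37·$540.12 + $214.81 = $20,199.25; interest = $20,199.25 − $15,950.00 = $4,249.25.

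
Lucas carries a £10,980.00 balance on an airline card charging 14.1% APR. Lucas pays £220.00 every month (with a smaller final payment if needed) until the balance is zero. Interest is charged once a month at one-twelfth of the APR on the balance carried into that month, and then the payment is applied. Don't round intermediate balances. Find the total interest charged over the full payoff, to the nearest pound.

Monthly rate r = 14.1%/12 = 1.175% = 0.01175.
Payoff takes n = ⌈−ln(1 − rB₀/P)/ln(1+r)⌉ = ⌈75.584⌉ = 76 payments; the last is £128.76.
Total paid = 75·£220.00 + £128.76 = £16,628.76.
Total interest = total paid − principal = £16,628.76 − £10,980.00 = £5,648.76.

£5,649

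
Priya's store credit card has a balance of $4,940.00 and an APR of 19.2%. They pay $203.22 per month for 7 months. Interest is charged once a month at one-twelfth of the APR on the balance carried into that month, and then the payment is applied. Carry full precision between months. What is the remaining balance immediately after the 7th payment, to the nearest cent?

$4,027.88

Monthly rate r = 19.2%/12 = 1.6% = 0.016.
Each month: B ← B·(1+r) − $203.22.
Month 1: interest $79.04; balance after payment $4,815.82.
Month 2: interest $77.05; balance after payment $4,689.65.
Month 3: interest $75.03; balance after payment $4,561.47.
Month 4: interest $72.98; balance after payment $4,431.23.
Month 5: interest $70.90; balance after payment $4,298.91.
Month 6: interest $68.78; balance after payment $4,164.47.
Month 7: interest $66.63; balance after payment $4,027.88.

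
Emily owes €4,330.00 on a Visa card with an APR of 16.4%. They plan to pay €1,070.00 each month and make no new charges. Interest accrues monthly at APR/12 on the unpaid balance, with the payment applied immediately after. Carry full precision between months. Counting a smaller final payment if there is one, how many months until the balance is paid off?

5 months

Monthly rate r = 16.4%/12 = 1.36667% = 0.0136667.
Recurrence: B ← B·(1+r) − €1,070.00.
Month 1: interest €59.18; balance after payment €3,319.18.
Month 2: interest €45.36; balance after payment €2,294.54.
Month 3: interest €31.36; balance after payment €1,255.90.
Month 4: interest €17.16; balance after payment €203.06.
Month 5: interest €2.78; balance after payment €0.00.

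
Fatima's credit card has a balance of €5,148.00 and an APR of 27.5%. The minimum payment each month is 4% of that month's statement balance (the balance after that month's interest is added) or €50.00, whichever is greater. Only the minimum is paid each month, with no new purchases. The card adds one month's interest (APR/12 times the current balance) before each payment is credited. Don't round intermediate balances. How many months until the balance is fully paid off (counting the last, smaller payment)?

Monthly rate r = 27.5%/12 = 2.29167% = 0.0229167.
While 4% of the post-interest balance exceeds €50.00, each month B ← (B·(1+r))·(1 − 0.04), i.e. B shrinks by the factor (1+r)·0.96 = 0.982.
This holds for months 1–80. Entering month 81 the balance is €1,203.81; 4% of the post-interest balance is now below €50.00, so the flat €50.00 minimum applies from here.
From month 81 a fixed €50.00 at rate r clears €1,203.81 in 36 more payments. Total: 80 + 36 = 116 months.

116 months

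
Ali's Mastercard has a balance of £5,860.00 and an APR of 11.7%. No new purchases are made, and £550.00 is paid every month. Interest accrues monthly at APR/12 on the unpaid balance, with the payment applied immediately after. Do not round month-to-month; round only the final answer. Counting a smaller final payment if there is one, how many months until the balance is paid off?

12 months

Monthly rate r = 11.7%/12 = 0.975% = 0.00975.
Recurrence: B ← B·(1+r) − £550.00.
Month 1: interest £57.13; balance after payment £5,367.14.
Month 2: interest £52.33; balance after payment £4,869.46.
Closed form: n = −ln(1 − rB₀/P)/ln(1+r) = −ln(0.89612)/ln(1.00975) ≈ 11.304, so the balance reaches zero during payment 12.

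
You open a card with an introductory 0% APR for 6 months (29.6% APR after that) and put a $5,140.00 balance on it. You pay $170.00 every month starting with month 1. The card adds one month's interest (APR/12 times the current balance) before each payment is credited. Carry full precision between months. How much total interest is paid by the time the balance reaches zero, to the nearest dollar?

$2,235

Promo months 1–6 at r₀ = 0%/12 = 0; months 7+ at r₁ = 29.6%/12 = 0.0246667.
After month 6 (no interest yet): B = $5,140.00 − 6·$170.00 = $4,120.00.
Then at r₁ with $170.00/mo: n₂ = −ln(1 − r₁·B/P)/ln(1+r₁) ≈ 37.38 → 38 more payments.
Total paid = 43·$170.00 + $64.83 = $7,374.83; interest = $7,374.83 − $5,140.00 = $2,234.83.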